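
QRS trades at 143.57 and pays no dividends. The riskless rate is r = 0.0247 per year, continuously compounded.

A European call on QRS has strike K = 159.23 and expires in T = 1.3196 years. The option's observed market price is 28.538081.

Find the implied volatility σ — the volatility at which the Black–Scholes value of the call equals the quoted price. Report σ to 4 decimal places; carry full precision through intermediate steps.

At σ = 0.4988 the Black–Scholes value reproduces the quote:
σ√T = 0.4988·√1.3196 = 0.572991
d₁ = (ln(S/K) + (r+σ²/2)T) / (σ√T) = (ln(143.57/159.23) + (0.0247+0.4988²/2)·1.3196) / 0.572991 = (-0.103527 + 0.196753) / 0.572991 = 0.162701
d₂ = d₁ − σ√T = 0.162701 − 0.572991 = -0.410289
e^{−rT} = 0.967931
N(d₁) = 0.564623,  N(d₂) = 0.340797
V = S·N(d₁) − K·e^{−rT}·N(d₂) = 81.062951 − 52.524869 = 28.538081 (equal to the quote); since ∂V/∂σ > 0 for all σ, the implied volatility is unique

sigma = 0.4988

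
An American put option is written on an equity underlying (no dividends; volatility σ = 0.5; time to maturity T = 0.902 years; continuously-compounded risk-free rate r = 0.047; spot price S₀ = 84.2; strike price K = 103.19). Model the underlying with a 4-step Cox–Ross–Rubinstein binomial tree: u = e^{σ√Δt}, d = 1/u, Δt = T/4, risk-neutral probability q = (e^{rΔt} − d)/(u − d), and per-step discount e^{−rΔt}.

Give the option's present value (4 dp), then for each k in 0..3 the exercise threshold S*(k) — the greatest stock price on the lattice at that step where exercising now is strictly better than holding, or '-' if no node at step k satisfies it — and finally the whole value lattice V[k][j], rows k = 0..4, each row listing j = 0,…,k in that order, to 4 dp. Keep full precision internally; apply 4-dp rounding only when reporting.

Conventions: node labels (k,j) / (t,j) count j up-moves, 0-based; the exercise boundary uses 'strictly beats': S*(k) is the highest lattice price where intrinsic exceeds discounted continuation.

price = 27.2290
boundary = - - 52.3696 66.4042
tree:
27.2290
38.0685 15.2908
50.8204 24.1630 5.3583
61.8888 36.7858 10.0874 0.0000
70.6178 50.8204 18.9900 0.0000 0.0000

params: Δt=0.22550 u=1.26799 d=0.78865 q=0.46315 e^(-rΔt)=0.98946
t_4 payoffs: 70.6178 50.8204 18.9900 0.0000 0.0000
t_3: node(3,0) S=41.3012 payoff=61.8888 vs cont=60.8009 → 61.8888 [stop]  node(3,1) S=66.4042 payoff=36.7858 vs cont=35.6979 → 36.7858 [stop]  node(3,2) S=106.7649 payoff=0.0000 vs cont=10.0874 → 10.0874 [wait]  node(3,3) S=171.6569 payoff=0.0000 vs cont=0.0000 → 0.0000 [wait]  ⇒ S*(3)=66.4042
t_2: node(2,0) S=52.3696 payoff=50.8204 vs cont=49.7325 → 50.8204 [stop]  node(2,1) S=84.2000 payoff=18.9900 vs cont=24.1630 → 24.1630 [wait]  node(2,2) S=135.3770 payoff=0.0000 vs cont=5.3583 → 5.3583 [wait]  ⇒ S*(2)=52.3696
t_1: node(1,0) S=66.4042 payoff=36.7858 vs cont=38.0685 → 38.0685 [wait]  node(1,1) S=106.7649 payoff=0.0000 vs cont=15.2908 → 15.2908 [wait]  ⇒ S*(1)=-
t_0: node(0,0) S=84.2000 payoff=18.9900 vs cont=27.2290 → 27.2290 [wait]  ⇒ S*(0)=-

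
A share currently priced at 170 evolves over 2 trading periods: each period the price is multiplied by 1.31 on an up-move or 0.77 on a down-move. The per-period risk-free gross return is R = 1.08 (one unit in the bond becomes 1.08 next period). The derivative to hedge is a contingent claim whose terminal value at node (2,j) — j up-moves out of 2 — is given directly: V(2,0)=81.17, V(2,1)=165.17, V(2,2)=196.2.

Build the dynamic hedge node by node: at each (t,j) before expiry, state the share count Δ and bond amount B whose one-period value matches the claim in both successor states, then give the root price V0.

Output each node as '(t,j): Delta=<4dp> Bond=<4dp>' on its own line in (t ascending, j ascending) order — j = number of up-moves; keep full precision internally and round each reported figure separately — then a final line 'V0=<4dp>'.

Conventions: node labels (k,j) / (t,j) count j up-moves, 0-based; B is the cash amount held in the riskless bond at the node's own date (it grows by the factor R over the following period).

(0,0): Delta=0.5405 Bond=45.4175
(1,0): Delta=1.1884 Bond=-35.7479
(1,1): Delta=0.2580 Bond=111.9662
V0=137.3093

Arbitrage-free pricing uses the up-move probability p* = (R−d)/(u−d) = 0.5741, discounting each step at R = 1.08.
Terminal payoffs: V(2,0)=81.1700, V(2,1)=165.1700, V(2,2)=196.2000
Node (1,0) S=130.9000: V=(p*·165.1700+(1−p*)·81.1700)/1.08=119.8076; Δ=(165.1700−81.1700)/(171.4790−100.7930)=1.1884; B=V−Δ·S=-35.7479
Node (1,1) S=222.7000: V=(p*·196.2000+(1−p*)·165.1700)/1.08=169.4292; Δ=(196.2000−165.1700)/(291.7370−171.4790)=0.2580; B=V−Δ·S=111.9662
Node (0,0) S=170.0000: V=(p*·169.4292+(1−p*)·119.8076)/1.08=137.3093; Δ=(169.4292−119.8076)/(222.7000−130.9000)=0.5405; B=V−Δ·S=45.4175
As a check, the time-0 holding Δ(0,0)·S0 + B(0,0) comes to 137.3093 — exactly V0.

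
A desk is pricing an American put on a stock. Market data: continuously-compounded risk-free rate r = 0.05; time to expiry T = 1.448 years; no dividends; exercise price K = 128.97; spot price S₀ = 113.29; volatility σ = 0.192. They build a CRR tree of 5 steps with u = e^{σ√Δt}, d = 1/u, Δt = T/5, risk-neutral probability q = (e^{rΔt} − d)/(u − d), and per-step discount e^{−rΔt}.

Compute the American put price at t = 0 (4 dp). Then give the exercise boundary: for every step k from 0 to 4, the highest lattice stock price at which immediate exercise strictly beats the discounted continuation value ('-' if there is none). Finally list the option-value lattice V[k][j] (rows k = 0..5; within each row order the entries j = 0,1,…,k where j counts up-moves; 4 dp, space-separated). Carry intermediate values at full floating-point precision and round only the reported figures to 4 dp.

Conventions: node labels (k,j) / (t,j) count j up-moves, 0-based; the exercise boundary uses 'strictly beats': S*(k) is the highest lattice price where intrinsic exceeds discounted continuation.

price = 17.0599
boundary = - 102.1689 92.1395 102.1689 113.2900
tree:
17.0599
26.8011 9.3725
36.8305 16.2393 3.8825
45.8754 26.8011 7.8440 0.6744
54.0324 36.8305 15.6800 1.5028 0.0000
61.3887 45.8754 26.8011 3.3483 0.0000 0.0000

params: Δt=0.28960 u=1.10885 d=0.90183 q=0.54465 e^(-rΔt)=0.98562
t_5 payoffs: 61.3887 45.8754 26.8011 3.3483 0.0000 0.0000
t_4: node(4,0) S=74.9376 payoff=54.0324 vs cont=52.1784 → 54.0324 [stop]  node(4,1) S=92.1395 payoff=36.8305 vs cont=34.9765 → 36.8305 [stop]  node(4,2) S=113.2900 payoff=15.6800 vs cont=13.8260 → 15.6800 [stop]  node(4,3) S=139.2956 payoff=0.0000 vs cont=1.5028 → 1.5028 [wait]  node(4,4) S=171.2709 payoff=0.0000 vs cont=0.0000 → 0.0000 [wait]  ⇒ S*(4)=113.2900
t_3: node(3,0) S=83.0946 payoff=45.8754 vs cont=44.0214 → 45.8754 [stop]  node(3,1) S=102.1689 payoff=26.8011 vs cont=24.9471 → 26.8011 [stop]  node(3,2) S=125.6217 payoff=3.3483 vs cont=7.8440 → 7.8440 [wait]  node(3,3) S=154.4580 payoff=0.0000 vs cont=0.6744 → 0.6744 [wait]  ⇒ S*(3)=102.1689
t_2: node(2,0) S=92.1395 payoff=36.8305 vs cont=34.9765 → 36.8305 [stop]  node(2,1) S=113.2900 payoff=15.6800 vs cont=16.2393 → 16.2393 [wait]  node(2,2) S=139.2956 payoff=0.0000 vs cont=3.8825 → 3.8825 [wait]  ⇒ S*(2)=92.1395
t_1: node(1,0) S=102.1689 payoff=26.8011 vs cont=25.2473 → 26.8011 [stop]  node(1,1) S=125.6217 payoff=3.3483 vs cont=9.3725 → 9.3725 [wait]  ⇒ S*(1)=102.1689
t_0: node(0,0) S=113.2900 payoff=15.6800 vs cont=17.0599 → 17.0599 [wait]  ⇒ S*(0)=-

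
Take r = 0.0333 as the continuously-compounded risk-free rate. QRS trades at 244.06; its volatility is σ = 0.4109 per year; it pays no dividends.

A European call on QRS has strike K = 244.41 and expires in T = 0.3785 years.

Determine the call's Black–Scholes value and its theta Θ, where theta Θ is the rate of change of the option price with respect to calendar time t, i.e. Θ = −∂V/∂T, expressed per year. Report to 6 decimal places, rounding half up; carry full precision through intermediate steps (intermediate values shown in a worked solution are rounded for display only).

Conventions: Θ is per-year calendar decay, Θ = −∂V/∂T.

price = 25.791217
Θ = -35.800217

σ√T = 0.4109·√0.3785 = 0.252795
d₁ = (ln(S/K) + (r+σ²/2)T) / (σ√T) = (ln(244.06/244.41) + (0.0333+0.4109²/2)·0.3785) / 0.252795 = (-0.001433 + 0.044557) / 0.252795 = 0.170588
d₂ = d₁ − σ√T = 0.170588 − 0.252795 = -0.082208
e^{−rT} = 0.987475
N(d₁) = 0.567726,  N(d₂) = 0.467241
Call price V = S·N(d₁) − K·e^{−rT}·N(d₂) = 138.559200 − 112.767983 = 25.791217
φ(d₁) = (1/√(2π))·e^{−d₁²/2} = 0.393180
Θ = −S·φ(d₁)·σ/(2√T) − r·K·e^{−rT}·N(d₂) = −32.045043 − 3.755174 = -35.800217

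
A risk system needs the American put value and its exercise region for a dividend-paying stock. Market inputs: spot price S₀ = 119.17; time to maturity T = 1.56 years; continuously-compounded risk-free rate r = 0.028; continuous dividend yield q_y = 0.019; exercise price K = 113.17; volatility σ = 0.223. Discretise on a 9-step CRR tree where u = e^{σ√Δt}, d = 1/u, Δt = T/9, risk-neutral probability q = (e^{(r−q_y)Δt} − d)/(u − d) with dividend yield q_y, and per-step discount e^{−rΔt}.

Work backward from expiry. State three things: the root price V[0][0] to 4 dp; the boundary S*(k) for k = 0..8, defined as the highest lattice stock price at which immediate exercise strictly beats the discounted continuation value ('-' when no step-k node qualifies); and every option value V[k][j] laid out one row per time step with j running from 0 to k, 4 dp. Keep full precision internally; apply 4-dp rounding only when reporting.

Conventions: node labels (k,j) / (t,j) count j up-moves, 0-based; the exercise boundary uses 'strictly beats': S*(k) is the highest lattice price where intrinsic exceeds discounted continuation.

Δt=0.17333, u=1.09729, d=0.91134, q=0.48520, disc=e^(-rΔt)=0.99516
k=9 terminal: V=max(K-S,0) → 61.4952 50.9513 38.2561 22.9705 4.5659 0.0000 0.0000 0.0000 0.0000 0.0000
k=8: j=0 S=56.7022 intr=56.4678 cont=56.1063 V=56.4678[EX]; j=1 S=68.2718 intr=44.8982 cont=44.5747 V=44.8982[EX]; j=2 S=82.2022 intr=30.9678 cont=30.6902 V=30.9678[EX]; j=3 S=98.9749 intr=14.1951 cont=13.9726 V=14.1951[EX]; j=4 S=119.1700 intr=0.0000 cont=2.3392 V=2.3392[hold]; j=5 S=143.4857 intr=0.0000 cont=0.0000 V=0.0000[hold]; j=6 S=172.7629 intr=0.0000 cont=0.0000 V=0.0000[hold]; j=7 S=208.0139 intr=0.0000 cont=0.0000 V=0.0000[hold]; j=8 S=250.4576 intr=0.0000 cont=0.0000 V=0.0000[hold]  S*(8)=98.9749
k=7: j=0 S=62.2187 intr=50.9513 cont=50.6080 V=50.9513[EX]; j=1 S=74.9139 intr=38.2561 cont=37.9545 V=38.2561[EX]; j=2 S=90.1995 intr=22.9705 cont=22.7191 V=22.9705[EX]; j=3 S=108.6041 intr=4.5659 cont=8.4017 V=8.4017[hold]; j=4 S=130.7639 intr=0.0000 cont=1.1984 V=1.1984[hold]; j=5 S=157.4453 intr=0.0000 cont=0.0000 V=0.0000[hold]; j=6 S=189.5708 intr=0.0000 cont=0.0000 V=0.0000[hold]; j=7 S=228.2513 intr=0.0000 cont=0.0000 V=0.0000[hold]  S*(7)=90.1995
k=6: j=0 S=68.2718 intr=44.8982 cont=44.5747 V=44.8982[EX]; j=1 S=82.2022 intr=30.9678 cont=30.6902 V=30.9678[EX]; j=2 S=98.9749 intr=14.1951 cont=15.8247 V=15.8247[hold]; j=3 S=119.1700 intr=0.0000 cont=4.8829 V=4.8829[hold]; j=4 S=143.4857 intr=0.0000 cont=0.6139 V=0.6139[hold]; j=5 S=172.7629 intr=0.0000 cont=0.0000 V=0.0000[hold]; j=6 S=208.0139 intr=0.0000 cont=0.0000 V=0.0000[hold]  S*(6)=82.2022
k=5: j=0 S=74.9139 intr=38.2561 cont=37.9545 V=38.2561[EX]; j=1 S=90.1995 intr=22.9705 cont=23.5060 V=23.5060[hold]; j=2 S=108.6041 intr=4.5659 cont=10.4648 V=10.4648[hold]; j=3 S=130.7639 intr=0.0000 cont=2.7980 V=2.7980[hold]; j=4 S=157.4453 intr=0.0000 cont=0.3145 V=0.3145[hold]; j=5 S=189.5708 intr=0.0000 cont=0.0000 V=0.0000[hold]  S*(5)=74.9139
k=4: j=0 S=82.2022 intr=30.9678 cont=30.9487 V=30.9678[EX]; j=1 S=98.9749 intr=14.1951 cont=17.0952 V=17.0952[hold]; j=2 S=119.1700 intr=0.0000 cont=6.7122 V=6.7122[hold]; j=3 S=143.4857 intr=0.0000 cont=1.5853 V=1.5853[hold]; j=4 S=172.7629 intr=0.0000 cont=0.1611 V=0.1611[hold]  S*(4)=82.2022
k=3: j=0 S=90.1995 intr=22.9705 cont=24.1195 V=24.1195[hold]; j=1 S=108.6041 intr=4.5659 cont=11.9990 V=11.9990[hold]; j=2 S=130.7639 intr=0.0000 cont=4.2041 V=4.2041[hold]; j=3 S=157.4453 intr=0.0000 cont=0.8899 V=0.8899[hold]  S*(3)=-
k=2: j=0 S=98.9749 intr=14.1951 cont=18.1503 V=18.1503[hold]; j=1 S=119.1700 intr=0.0000 cont=8.1771 V=8.1771[hold]; j=2 S=143.4857 intr=0.0000 cont=2.5835 V=2.5835[hold]  S*(2)=-
k=1: j=0 S=108.6041 intr=4.5659 cont=13.2468 V=13.2468[hold]; j=1 S=130.7639 intr=0.0000 cont=5.4366 V=5.4366[hold]  S*(1)=-
k=0: j=0 S=119.1700 intr=0.0000 cont=9.4115 V=9.4115[hold]  S*(0)=-

price = 9.4115
boundary = - - - - 82.2022 74.9139 82.2022 90.1995 98.9749
tree:
9.4115
13.2468 5.4366
18.1503 8.1771 2.5835
24.1195 11.9990 4.2041 0.8899
30.9678 17.0952 6.7122 1.5853 0.1611
38.2561 23.5060 10.4648 2.7980 0.3145 0.0000
44.8982 30.9678 15.8247 4.8829 0.6139 0.0000 0.0000
50.9513 38.2561 22.9705 8.4017 1.1984 0.0000 0.0000 0.0000
56.4678 44.8982 30.9678 14.1951 2.3392 0.0000 0.0000 0.0000 0.0000
61.4952 50.9513 38.2561 22.9705 4.5659 0.0000 0.0000 0.0000 0.0000 0.0000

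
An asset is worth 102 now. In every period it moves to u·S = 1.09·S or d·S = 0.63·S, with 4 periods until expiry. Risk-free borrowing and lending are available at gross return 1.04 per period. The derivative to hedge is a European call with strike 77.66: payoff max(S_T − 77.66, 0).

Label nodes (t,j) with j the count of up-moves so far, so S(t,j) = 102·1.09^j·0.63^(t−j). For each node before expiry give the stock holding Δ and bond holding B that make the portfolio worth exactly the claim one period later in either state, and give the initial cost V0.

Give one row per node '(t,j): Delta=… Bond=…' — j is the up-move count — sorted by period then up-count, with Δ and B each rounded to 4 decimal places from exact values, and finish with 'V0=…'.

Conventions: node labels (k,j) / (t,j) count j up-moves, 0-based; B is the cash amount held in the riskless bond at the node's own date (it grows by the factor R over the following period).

(0,0): Delta=0.8425 Bond=-48.6906
(1,0): Delta=0.1381 Bond=-5.3765
(1,1): Delta=0.8921 Bond=-56.1579
(2,0): Delta=0.0000 Bond=0.0000
(2,1): Delta=0.1479 Bond=-6.2734
(2,2): Delta=0.9446 Bond=-64.7616
(3,0): Delta=0.0000 Bond=0.0000
(3,1): Delta=0.0000 Bond=0.0000
(3,2): Delta=0.1583 Bond=-7.3200
(3,3): Delta=1.0000 Bond=-74.6731
V0=37.2414

Since d<R<u, set p* = (R−d)/(u−d) = 0.8913; price each node as the discounted p*-expectation of its children.
Expiry values: V(4,0)=0.0000, V(4,1)=0.0000, V(4,2)=0.0000, V(4,3)=5.5586, V(4,4)=66.3213
Node (3,0) S=25.5048: V=(p*·0.0000+(1−p*)·0.0000)/1.04=0.0000; Δ=(0.0000−0.0000)/(27.8002−16.0680)=0.0000; B=V−Δ·S=0.0000
Node (3,1) S=44.1273: V=(p*·0.0000+(1−p*)·0.0000)/1.04=0.0000; Δ=(0.0000−0.0000)/(48.0988−27.8002)=0.0000; B=V−Δ·S=0.0000
Node (3,2) S=76.3473: V=(p*·5.5586+(1−p*)·0.0000)/1.04=4.7638; Δ=(5.5586−0.0000)/(83.2186−48.0988)=0.1583; B=V−Δ·S=-7.3200
Node (3,3) S=132.0930: V=(p*·66.3213+(1−p*)·5.5586)/1.04=57.4199; Δ=(66.3213−5.5586)/(143.9813−83.2186)=1.0000; B=V−Δ·S=-74.6731
Node (2,0) S=40.4838: V=(p*·0.0000+(1−p*)·0.0000)/1.04=0.0000; Δ=(0.0000−0.0000)/(44.1273−25.5048)=0.0000; B=V−Δ·S=0.0000
Node (2,1) S=70.0434: V=(p*·4.7638+(1−p*)·0.0000)/1.04=4.0827; Δ=(4.7638−0.0000)/(76.3473−44.1273)=0.1479; B=V−Δ·S=-6.2734
Node (2,2) S=121.1862: V=(p*·57.4199+(1−p*)·4.7638)/1.04=49.7081; Δ=(57.4199−4.7638)/(132.0930−76.3473)=0.9446; B=V−Δ·S=-64.7616
Node (1,0) S=64.2600: V=(p*·4.0827+(1−p*)·0.0000)/1.04=3.4990; Δ=(4.0827−0.0000)/(70.0434−40.4838)=0.1381; B=V−Δ·S=-5.3765
Node (1,1) S=111.1800: V=(p*·49.7081+(1−p*)·4.0827)/1.04=43.0277; Δ=(49.7081−4.0827)/(121.1862−70.0434)=0.8921; B=V−Δ·S=-56.1579
Node (0,0) S=102.0000: V=(p*·43.0277+(1−p*)·3.4990)/1.04=37.2414; Δ=(43.0277−3.4990)/(111.1800−64.2600)=0.8425; B=V−Δ·S=-48.6906
Sanity check at the root: Δ(0,0)·S0 + B(0,0) reproduces V0 = 37.2414.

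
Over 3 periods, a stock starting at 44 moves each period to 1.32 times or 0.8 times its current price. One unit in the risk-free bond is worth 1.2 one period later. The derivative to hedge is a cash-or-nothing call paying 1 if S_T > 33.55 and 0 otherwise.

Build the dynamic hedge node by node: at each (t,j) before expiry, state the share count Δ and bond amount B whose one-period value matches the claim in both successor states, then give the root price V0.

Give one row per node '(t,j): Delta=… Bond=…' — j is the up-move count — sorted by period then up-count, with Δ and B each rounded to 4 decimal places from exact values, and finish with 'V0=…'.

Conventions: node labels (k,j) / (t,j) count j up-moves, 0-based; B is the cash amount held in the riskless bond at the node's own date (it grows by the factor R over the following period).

No-arbitrage ⇒ martingale measure with p* = (R−d)/(u−d) = 0.7692.
At maturity the claim pays: V(3,0)=0.0000, V(3,1)=1.0000, V(3,2)=1.0000, V(3,3)=1.0000
(2,0): S=28.1600. Δ = (V_up−V_dn)/(S_up−S_dn) = (1.0000−0.0000)/(37.1712−22.5280) = 0.0683. V = [p*·1.0000 + (1−p*)·0.0000]/1.2 = 0.6410. B = V − Δ·S = -1.2821.
(2,1): S=46.4640. Δ = (V_up−V_dn)/(S_up−S_dn) = (1.0000−1.0000)/(61.3325−37.1712) = 0.0000. V = [p*·1.0000 + (1−p*)·1.0000]/1.2 = 0.8333. B = V − Δ·S = 0.8333.
(2,2): S=76.6656. Δ = (V_up−V_dn)/(S_up−S_dn) = (1.0000−1.0000)/(101.1986−61.3325) = 0.0000. V = [p*·1.0000 + (1−p*)·1.0000]/1.2 = 0.8333. B = V − Δ·S = 0.8333.
(1,0): S=35.2000. Δ = (V_up−V_dn)/(S_up−S_dn) = (0.8333−0.6410)/(46.4640−28.1600) = 0.0105. V = [p*·0.8333 + (1−p*)·0.6410]/1.2 = 0.6575. B = V − Δ·S = 0.2876.
(1,1): S=58.0800. Δ = (V_up−V_dn)/(S_up−S_dn) = (0.8333−0.8333)/(76.6656−46.4640) = 0.0000. V = [p*·0.8333 + (1−p*)·0.8333]/1.2 = 0.6944. B = V − Δ·S = 0.6944.
(0,0): S=44.0000. Δ = (V_up−V_dn)/(S_up−S_dn) = (0.6944−0.6575)/(58.0800−35.2000) = 0.0016. V = [p*·0.6944 + (1−p*)·0.6575]/1.2 = 0.5716. B = V − Δ·S = 0.5005.
Verification: the root portfolio costs Δ(0,0)·S0 + B(0,0) = 0.5716, matching V0.

(0,0): Delta=0.0016 Bond=0.5005
(1,0): Delta=0.0105 Bond=0.2876
(1,1): Delta=0.0000 Bond=0.6944
(2,0): Delta=0.0683 Bond=-1.2821
(2,1): Delta=0.0000 Bond=0.8333
(2,2): Delta=0.0000 Bond=0.8333
V0=0.5716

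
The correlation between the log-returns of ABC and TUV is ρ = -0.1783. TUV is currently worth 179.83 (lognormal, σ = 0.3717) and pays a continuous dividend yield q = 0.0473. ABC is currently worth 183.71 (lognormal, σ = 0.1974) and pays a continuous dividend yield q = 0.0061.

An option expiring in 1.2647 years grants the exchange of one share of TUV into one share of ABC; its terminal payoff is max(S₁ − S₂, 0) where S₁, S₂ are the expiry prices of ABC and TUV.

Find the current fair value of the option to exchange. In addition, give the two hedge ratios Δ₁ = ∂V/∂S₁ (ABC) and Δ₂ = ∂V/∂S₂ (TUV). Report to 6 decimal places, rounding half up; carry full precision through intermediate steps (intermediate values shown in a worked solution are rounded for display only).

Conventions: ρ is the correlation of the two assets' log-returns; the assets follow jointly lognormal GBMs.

exchange price = 42.008787
Δ1 = 0.649795
Δ2 = -0.430213

σ_eff = √(σ₁² + σ₂² − 2ρσ₁σ₂) = √(0.1974² + 0.3717² − 2·-0.1783·0.1974·0.3717) = 0.450880
d₁ = (ln(S₁/S₂) + (q₂ − q₁ + σ_eff²/2)T) / (σ_eff√T) = (ln(183.71/179.83) + (0.0473 − 0.0061 + 0.101646)·1.2647) / 0.507054 = 0.398388
d₂ = d₁ − σ_eff√T = 0.398388 − 0.507054 = -0.108667
N(d₁) = 0.654828,  N(d₂) = 0.456733
V = S₁·e^{−q₁T}·N(d₁) − S₂·e^{−q₂T}·N(d₂) = 119.373916 − 77.365129 = 42.008787
Key observation: no risk-free rate is needed — with the second asset as numeraire the exchange option is a call on the ratio S₁/S₂, and r cancels out of the value.
Δ₁ = e^{−q₁T}·N(d₁) = 0.649795;  Δ₂ = −e^{−q₂T}·N(d₂) = -0.430213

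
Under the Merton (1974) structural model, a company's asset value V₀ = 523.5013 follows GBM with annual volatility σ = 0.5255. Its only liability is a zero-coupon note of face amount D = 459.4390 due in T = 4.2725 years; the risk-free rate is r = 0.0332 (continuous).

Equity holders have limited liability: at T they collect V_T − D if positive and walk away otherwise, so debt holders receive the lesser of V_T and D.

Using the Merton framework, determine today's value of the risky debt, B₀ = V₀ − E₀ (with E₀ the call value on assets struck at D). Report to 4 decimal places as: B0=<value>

B0=265.3356

Work the structural quantities from V₀ = 523.5013 against face 459.4390:
d₁ = [ln(V₀/D) + (r + σ²/2)T] / (σ√T)
   = [ln(523.5013/459.4390) + (0.0332 + 0.5·0.5255²)·4.2725] / (0.5255·√4.2725)
   = [0.130533 + 0.731773] / 1.086210 = 0.793867
d₂ = d₁ − σ√T = 0.793867 − 1.086210 = -0.292343
N(d₁) = 0.786364,  N(d₂) = 0.385012,  e^(−rT) = 0.867754
E₀ = V₀·N(d₁) − D·e^(−rT)·N(d₂)
   = 523.5013·0.786364 − 459.4390·0.867754·0.385012 = 258.165660
B₀ = V₀ − E₀ = 523.5013 − 258.165660 = 265.335640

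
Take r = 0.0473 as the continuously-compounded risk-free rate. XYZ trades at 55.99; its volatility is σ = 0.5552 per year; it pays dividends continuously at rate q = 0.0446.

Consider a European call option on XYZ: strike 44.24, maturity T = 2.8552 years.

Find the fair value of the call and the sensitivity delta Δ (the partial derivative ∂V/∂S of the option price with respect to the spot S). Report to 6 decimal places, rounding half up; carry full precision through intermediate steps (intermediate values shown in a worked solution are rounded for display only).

price = 21.685442
Δ = 0.675119

σ√T = 0.5552·√2.8552 = 0.938140
d₁ = (ln(S/K) + (r−q+σ²/2)T) / (σ√T) = (ln(55.99/44.24) + (0.0473−0.0446+0.5552²/2)·2.8552) / 0.938140 = (0.235544 + 0.447763) / 0.938140 = 0.728363
d₂ = d₁ − σ√T = 0.728363 − 0.938140 = -0.209777
e^{−rT} = 0.873671
e^{−qT} = 0.880433
N(d₁) = 0.766804,  N(d₂) = 0.416921
Call price V = S·e^{−qT}·N(d₁) − K·e^{−rT}·N(d₂) = 37.799935 − 16.114493 = 21.685442
Δ = e^{−qT}·N(d₁) = 0.675119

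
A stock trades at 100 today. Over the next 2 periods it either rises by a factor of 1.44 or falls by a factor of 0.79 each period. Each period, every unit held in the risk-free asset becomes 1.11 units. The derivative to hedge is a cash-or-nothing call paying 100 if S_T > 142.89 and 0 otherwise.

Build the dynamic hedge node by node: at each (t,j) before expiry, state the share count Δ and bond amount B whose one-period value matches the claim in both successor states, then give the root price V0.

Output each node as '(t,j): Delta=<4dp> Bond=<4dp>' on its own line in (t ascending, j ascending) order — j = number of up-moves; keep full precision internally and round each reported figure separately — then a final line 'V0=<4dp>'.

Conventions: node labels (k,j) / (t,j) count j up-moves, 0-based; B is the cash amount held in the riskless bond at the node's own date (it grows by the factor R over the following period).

(0,0): Delta=0.6823 Bond=-48.5629
(1,0): Delta=0.0000 Bond=0.0000
(1,1): Delta=1.0684 Bond=-109.4941
V0=19.6710

Risk-neutral probability p* = (R−d)/(u−d) = (1.11−0.79)/(1.44−0.79) = 0.4923.
Payoffs at expiry: V(2,0)=0.0000, V(2,1)=0.0000, V(2,2)=100.0000
Node (1,0) S=79.0000: V=(p*·0.0000+(1−p*)·0.0000)/1.11=0.0000; Δ=(0.0000−0.0000)/(113.7600−62.4100)=0.0000; B=V−Δ·S=0.0000
Node (1,1) S=144.0000: V=(p*·100.0000+(1−p*)·0.0000)/1.11=44.3520; Δ=(100.0000−0.0000)/(207.3600−113.7600)=1.0684; B=V−Δ·S=-109.4941
Node (0,0) S=100.0000: V=(p*·44.3520+(1−p*)·0.0000)/1.11=19.6710; Δ=(44.3520−0.0000)/(144.0000−79.0000)=0.6823; B=V−Δ·S=-48.5629
As a check, the time-0 holding Δ(0,0)·S0 + B(0,0) comes to 19.6710 — exactly V0.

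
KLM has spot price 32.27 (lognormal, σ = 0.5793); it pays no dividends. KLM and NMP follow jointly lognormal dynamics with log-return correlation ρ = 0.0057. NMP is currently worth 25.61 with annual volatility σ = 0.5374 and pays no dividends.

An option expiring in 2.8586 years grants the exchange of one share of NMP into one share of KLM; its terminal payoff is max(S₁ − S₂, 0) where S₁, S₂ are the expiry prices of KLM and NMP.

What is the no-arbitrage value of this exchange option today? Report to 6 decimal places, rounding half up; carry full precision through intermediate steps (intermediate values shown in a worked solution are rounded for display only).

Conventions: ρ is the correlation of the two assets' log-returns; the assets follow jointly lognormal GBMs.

σ_eff = √(σ₁² + σ₂² − 2ρσ₁σ₂) = √(0.5793² + 0.5374² − 2·0.0057·0.5793·0.5374) = 0.787933
d₁ = (ln(S₁/S₂) + (q₂ − q₁ + σ_eff²/2)T) / (σ_eff√T) = (ln(32.27/25.61) + (0.0 − 0.0 + 0.310419)·2.8586) / 1.332189 = 0.839610
d₂ = d₁ − σ_eff√T = 0.839610 − 1.332189 = -0.492579
N(d₁) = 0.799436,  N(d₂) = 0.311155
V = S₁·e^{−q₁T}·N(d₁) − S₂·e^{−q₂T}·N(d₂) = 25.797813 − 7.968677 = 17.829136
Key observation: r never enters — measured in units of NMP, the claim is a call on S₁/S₂ struck at 1, so only the dividend yields and σ_eff matter.

exchange price = 17.829136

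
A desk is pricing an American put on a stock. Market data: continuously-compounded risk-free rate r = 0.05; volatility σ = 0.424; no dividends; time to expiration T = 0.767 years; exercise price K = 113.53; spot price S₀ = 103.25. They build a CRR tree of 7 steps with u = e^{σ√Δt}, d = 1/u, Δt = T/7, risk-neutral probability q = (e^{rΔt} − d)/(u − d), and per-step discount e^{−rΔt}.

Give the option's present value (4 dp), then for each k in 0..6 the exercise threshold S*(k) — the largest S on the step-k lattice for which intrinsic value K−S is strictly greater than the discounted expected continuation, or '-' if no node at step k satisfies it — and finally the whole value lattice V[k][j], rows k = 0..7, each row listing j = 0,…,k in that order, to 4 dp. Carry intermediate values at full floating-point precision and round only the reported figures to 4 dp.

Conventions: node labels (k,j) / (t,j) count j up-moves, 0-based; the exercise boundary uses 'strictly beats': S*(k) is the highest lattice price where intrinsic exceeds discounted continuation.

params: Δt=0.10957 u=1.15068 d=0.86905 q=0.48448 e^(-rΔt)=0.99454
t_7 payoffs: 74.8741 62.3474 45.7612 23.8002 0.0000 0.0000 0.0000 0.0000
t_6: node(6,0) S=44.4804 payoff=69.0496 vs cont=68.4293 → 69.0496 [stop]  node(6,1) S=58.8947 payoff=54.6353 vs cont=54.0151 → 54.6353 [stop]  node(6,2) S=77.9800 payoff=35.5500 vs cont=34.9298 → 35.5500 [stop]  node(6,3) S=103.2500 payoff=10.2800 vs cont=12.2025 → 12.2025 [wait]  node(6,4) S=136.7090 payoff=0.0000 vs cont=0.0000 → 0.0000 [wait]  node(6,5) S=181.0107 payoff=0.0000 vs cont=0.0000 → 0.0000 [wait]  node(6,6) S=239.6686 payoff=0.0000 vs cont=0.0000 → 0.0000 [wait]  ⇒ S*(6)=77.9800
t_5: node(5,0) S=51.1826 payoff=62.3474 vs cont=61.7271 → 62.3474 [stop]  node(5,1) S=67.7688 payoff=45.7612 vs cont=45.1410 → 45.7612 [stop]  node(5,2) S=89.7298 payoff=23.8002 vs cont=24.1063 → 24.1063 [wait]  node(5,3) S=118.8074 payoff=0.0000 vs cont=6.2563 → 6.2563 [wait]  node(5,4) S=157.3079 payoff=0.0000 vs cont=0.0000 → 0.0000 [wait]  node(5,5) S=208.2849 payoff=0.0000 vs cont=0.0000 → 0.0000 [wait]  ⇒ S*(5)=67.7688
t_4: node(4,0) S=58.8947 payoff=54.6353 vs cont=54.0151 → 54.6353 [stop]  node(4,1) S=77.9800 payoff=35.5500 vs cont=35.0772 → 35.5500 [stop]  node(4,2) S=103.2500 payoff=10.2800 vs cont=15.3739 → 15.3739 [wait]  node(4,3) S=136.7090 payoff=0.0000 vs cont=3.2077 → 3.2077 [wait]  node(4,4) S=181.0107 payoff=0.0000 vs cont=0.0000 → 0.0000 [wait]  ⇒ S*(4)=77.9800
t_3: node(3,0) S=67.7688 payoff=45.7612 vs cont=45.1410 → 45.7612 [stop]  node(3,1) S=89.7298 payoff=23.8002 vs cont=25.6344 → 25.6344 [wait]  node(3,2) S=118.8074 payoff=0.0000 vs cont=9.4279 → 9.4279 [wait]  node(3,3) S=157.3079 payoff=0.0000 vs cont=1.6446 → 1.6446 [wait]  ⇒ S*(3)=67.7688
t_2: node(2,0) S=77.9800 payoff=35.5500 vs cont=35.8135 → 35.8135 [wait]  node(2,1) S=103.2500 payoff=10.2800 vs cont=17.6855 → 17.6855 [wait]  node(2,2) S=136.7090 payoff=0.0000 vs cont=5.6261 → 5.6261 [wait]  ⇒ S*(2)=-
t_1: node(1,0) S=89.7298 payoff=23.8002 vs cont=26.8832 → 26.8832 [wait]  node(1,1) S=118.8074 payoff=0.0000 vs cont=11.7783 → 11.7783 [wait]  ⇒ S*(1)=-
t_0: node(0,0) S=103.2500 payoff=10.2800 vs cont=19.4584 → 19.4584 [wait]  ⇒ S*(0)=-

price = 19.4584
boundary = - - - 67.7688 77.9800 67.7688 77.9800
tree:
19.4584
26.8832 11.7783
35.8135 17.6855 5.6261
45.7612 25.6344 9.4279 1.6446
54.6353 35.5500 15.3739 3.2077 0.0000
62.3474 45.7612 24.1063 6.2563 0.0000 0.0000
69.0496 54.6353 35.5500 12.2025 0.0000 0.0000 0.0000
74.8741 62.3474 45.7612 23.8002 0.0000 0.0000 0.0000 0.0000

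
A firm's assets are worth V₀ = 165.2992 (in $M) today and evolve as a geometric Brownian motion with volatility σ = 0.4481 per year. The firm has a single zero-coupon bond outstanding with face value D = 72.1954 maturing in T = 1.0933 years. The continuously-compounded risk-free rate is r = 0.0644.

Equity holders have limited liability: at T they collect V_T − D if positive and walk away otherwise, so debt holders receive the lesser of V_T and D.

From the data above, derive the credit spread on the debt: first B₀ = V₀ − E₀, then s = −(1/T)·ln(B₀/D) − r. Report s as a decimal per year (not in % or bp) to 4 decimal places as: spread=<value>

spread=0.0070

Work the structural quantities from V₀ = 165.2992 against face 72.1954:
d₁ = [ln(V₀/D) + (r + σ²/2)T] / (σ√T)
   = [ln(165.2992/72.1954) + (0.0644 + 0.5·0.4481²)·1.0933] / (0.4481·√1.0933)
   = [0.828381 + 0.180172] / 0.468538 = 2.152555
d₂ = d₁ − σ√T = 2.152555 − 0.468538 = 1.684017
N(d₁) = 0.984323,  N(d₂) = 0.953911,  e^(−rT) = 0.932013
E₀ = V₀·N(d₁) − D·e^(−rT)·N(d₂)
   = 165.2992·0.984323 − 72.1954·0.932013·0.953911 = 98.521985
B₀ = V₀ − E₀ = 165.2992 − 98.521985 = 66.777215
spread = −(1/T)·ln(B₀/D) − r = −(1/1.0933)·ln(66.777215/72.1954) − 0.0644 = 0.00695681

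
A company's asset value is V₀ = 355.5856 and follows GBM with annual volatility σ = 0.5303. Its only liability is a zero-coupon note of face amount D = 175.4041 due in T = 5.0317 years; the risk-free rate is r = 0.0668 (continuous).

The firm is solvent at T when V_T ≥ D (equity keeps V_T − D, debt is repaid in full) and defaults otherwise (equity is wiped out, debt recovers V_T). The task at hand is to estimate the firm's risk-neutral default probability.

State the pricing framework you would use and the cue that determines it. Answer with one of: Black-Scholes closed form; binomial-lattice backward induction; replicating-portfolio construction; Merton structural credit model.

framework: Merton structural credit model

Key observation: the question is about default risk generated by asset-value dynamics against a debt face of 175.4041 — the structural framework prices exactly that.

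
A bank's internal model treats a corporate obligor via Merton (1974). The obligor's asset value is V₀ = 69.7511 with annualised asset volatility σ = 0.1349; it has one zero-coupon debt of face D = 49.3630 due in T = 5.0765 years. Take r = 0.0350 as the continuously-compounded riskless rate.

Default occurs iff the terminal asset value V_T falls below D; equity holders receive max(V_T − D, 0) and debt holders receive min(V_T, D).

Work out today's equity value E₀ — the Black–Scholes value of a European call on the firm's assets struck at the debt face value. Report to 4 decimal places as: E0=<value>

With assets at 69.7511 and a single debt payment of 49.3630 at 5.0765 years:
d₁ = [ln(V₀/D) + (r + σ²/2)T] / (σ√T)
   = [ln(69.7511/49.3630) + (0.0350 + 0.5·0.1349²)·5.0765] / (0.1349·√5.0765)
   = [0.345732 + 0.223869] / 0.303944 = 1.874029
d₂ = d₁ − σ√T = 1.874029 − 0.303944 = 1.570085
N(d₁) = 0.969537,  N(d₂) = 0.941802,  e^(−rT) = 0.837212
E₀ = V₀·N(d₁) − D·e^(−rT)·N(d₂)
   = 69.7511·0.969537 − 49.3630·0.837212·0.941802 = 28.704098

E0=28.7041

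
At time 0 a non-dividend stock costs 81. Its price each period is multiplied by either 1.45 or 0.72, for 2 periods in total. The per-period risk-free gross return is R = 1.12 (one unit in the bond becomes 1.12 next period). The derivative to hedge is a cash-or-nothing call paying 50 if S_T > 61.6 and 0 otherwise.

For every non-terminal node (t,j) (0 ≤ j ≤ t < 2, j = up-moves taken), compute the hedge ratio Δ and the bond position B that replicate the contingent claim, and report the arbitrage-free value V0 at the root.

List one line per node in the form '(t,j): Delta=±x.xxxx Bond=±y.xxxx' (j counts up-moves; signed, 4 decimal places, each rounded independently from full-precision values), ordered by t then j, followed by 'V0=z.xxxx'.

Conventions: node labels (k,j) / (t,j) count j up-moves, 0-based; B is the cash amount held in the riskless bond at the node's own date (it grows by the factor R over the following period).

(0,0): Delta=0.3413 Bond=4.0690
(1,0): Delta=1.1744 Bond=-44.0313
(1,1): Delta=0.0000 Bond=44.6429
V0=31.7142

No-arbitrage ⇒ martingale measure with p* = (R−d)/(u−d) = 0.5479.
At maturity the claim pays: V(2,0)=0.0000, V(2,1)=50.0000, V(2,2)=50.0000
Node (1,0) S=58.3200: V=(p*·50.0000+(1−p*)·0.0000)/1.12=24.4618; Δ=(50.0000−0.0000)/(84.5640−41.9904)=1.1744; B=V−Δ·S=-44.0313
Node (1,1) S=117.4500: V=(p*·50.0000+(1−p*)·50.0000)/1.12=44.6429; Δ=(50.0000−50.0000)/(170.3025−84.5640)=0.0000; B=V−Δ·S=44.6429
Node (0,0) S=81.0000: V=(p*·44.6429+(1−p*)·24.4618)/1.12=31.7142; Δ=(44.6429−24.4618)/(117.4500−58.3200)=0.3413; B=V−Δ·S=4.0690
Check: Δ(0,0)·S0 + B(0,0) = 31.7142 = V0.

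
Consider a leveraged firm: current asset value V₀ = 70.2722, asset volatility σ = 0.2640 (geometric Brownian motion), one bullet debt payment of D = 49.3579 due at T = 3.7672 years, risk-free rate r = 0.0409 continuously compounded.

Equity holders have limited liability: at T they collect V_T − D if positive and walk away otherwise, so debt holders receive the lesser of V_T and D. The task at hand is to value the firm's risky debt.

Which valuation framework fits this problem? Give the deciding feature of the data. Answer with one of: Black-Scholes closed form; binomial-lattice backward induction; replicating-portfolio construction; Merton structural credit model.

framework: Merton structural credit model

Key observation: the data describe a firm's assets (V₀ = 70.2722, GBM) and a single zero-coupon debt of face 49.3579, so credit quantities follow from equity-as-call in the structural model.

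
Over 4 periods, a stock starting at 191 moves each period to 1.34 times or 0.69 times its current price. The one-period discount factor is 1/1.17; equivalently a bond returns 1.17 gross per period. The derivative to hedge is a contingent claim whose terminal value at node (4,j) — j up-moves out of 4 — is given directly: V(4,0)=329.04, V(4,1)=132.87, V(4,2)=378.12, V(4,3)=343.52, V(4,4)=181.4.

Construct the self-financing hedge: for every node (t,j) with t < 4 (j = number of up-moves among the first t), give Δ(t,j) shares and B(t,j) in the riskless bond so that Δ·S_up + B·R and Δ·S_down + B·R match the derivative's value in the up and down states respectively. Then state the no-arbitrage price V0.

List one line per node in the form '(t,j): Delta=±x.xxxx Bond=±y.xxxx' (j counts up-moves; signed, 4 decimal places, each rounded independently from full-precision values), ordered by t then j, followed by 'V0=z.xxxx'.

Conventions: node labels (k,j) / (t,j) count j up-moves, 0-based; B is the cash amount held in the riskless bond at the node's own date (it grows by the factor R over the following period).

The replicating-portfolio and risk-neutral prices coincide; use p* = (1.17−0.69)/(1.34−0.69) = 0.7385 for the latter.
At maturity the claim pays: V(4,0)=329.0400, V(4,1)=132.8700, V(4,2)=378.1200, V(4,3)=343.5200, V(4,4)=181.4000
(3,0): S=62.7452. Δ = (V_up−V_dn)/(S_up−S_dn) = (132.8700−329.0400)/(84.0786−43.2942) = -4.8099. V = [p*·132.8700 + (1−p*)·329.0400]/1.17 = 157.4154. B = V − Δ·S = 459.2154.
(3,1): S=121.8530. Δ = (V_up−V_dn)/(S_up−S_dn) = (378.1200−132.8700)/(163.2831−84.0786) = 3.0964. V = [p*·378.1200 + (1−p*)·132.8700]/1.17 = 268.3570. B = V − Δ·S = -108.9507.
(3,2): S=236.6421. Δ = (V_up−V_dn)/(S_up−S_dn) = (343.5200−378.1200)/(317.1004−163.2831) = -0.2249. V = [p*·343.5200 + (1−p*)·378.1200]/1.17 = 301.3412. B = V − Δ·S = 354.5720.
(3,3): S=459.5659. Δ = (V_up−V_dn)/(S_up−S_dn) = (181.4000−343.5200)/(615.8183−317.1004) = -0.5427. V = [p*·181.4000 + (1−p*)·343.5200]/1.17 = 191.2826. B = V − Δ·S = 440.6980.
(2,0): S=90.9351. Δ = (V_up−V_dn)/(S_up−S_dn) = (268.3570−157.4154)/(121.8530−62.7452) = 1.8769. V = [p*·268.3570 + (1−p*)·157.4154]/1.17 = 204.5654. B = V − Δ·S = 33.8860.
(2,1): S=176.5986. Δ = (V_up−V_dn)/(S_up−S_dn) = (301.3412−268.3570)/(236.6421−121.8530) = 0.2873. V = [p*·301.3412 + (1−p*)·268.3570]/1.17 = 250.1834. B = V − Δ·S = 199.4384.
(2,2): S=342.9596. Δ = (V_up−V_dn)/(S_up−S_dn) = (191.2826−301.3412)/(459.5659−236.6421) = -0.4937. V = [p*·191.2826 + (1−p*)·301.3412]/1.17 = 188.0916. B = V − Δ·S = 357.4126.
(1,0): S=131.7900. Δ = (V_up−V_dn)/(S_up−S_dn) = (250.1834−204.5654)/(176.5986−90.9351) = 0.5325. V = [p*·250.1834 + (1−p*)·204.5654]/1.17 = 203.6346. B = V − Δ·S = 133.4531.
(1,1): S=255.9400. Δ = (V_up−V_dn)/(S_up−S_dn) = (188.0916−250.1834)/(342.9596−176.5986) = -0.3732. V = [p*·188.0916 + (1−p*)·250.1834]/1.17 = 174.6419. B = V − Δ·S = 270.1677.
(0,0): S=191.0000. Δ = (V_up−V_dn)/(S_up−S_dn) = (174.6419−203.6346)/(255.9400−131.7900) = -0.2335. V = [p*·174.6419 + (1−p*)·203.6346]/1.17 = 155.7475. B = V − Δ·S = 200.3518.
Check: Δ(0,0)·S0 + B(0,0) = 155.7475 = V0.

(0,0): Delta=-0.2335 Bond=200.3518
(1,0): Delta=0.5325 Bond=133.4531
(1,1): Delta=-0.3732 Bond=270.1677
(2,0): Delta=1.8769 Bond=33.8860
(2,1): Delta=0.2873 Bond=199.4384
(2,2): Delta=-0.4937 Bond=357.4126
(3,0): Delta=-4.8099 Bond=459.2154
(3,1): Delta=3.0964 Bond=-108.9507
(3,2): Delta=-0.2249 Bond=354.5720
(3,3): Delta=-0.5427 Bond=440.6980
V0=155.7475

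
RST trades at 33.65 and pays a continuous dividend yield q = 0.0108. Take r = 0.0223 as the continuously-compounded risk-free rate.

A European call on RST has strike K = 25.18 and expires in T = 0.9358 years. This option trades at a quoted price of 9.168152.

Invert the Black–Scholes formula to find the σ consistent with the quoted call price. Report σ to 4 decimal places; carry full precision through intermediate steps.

sigma = 0.2796

At σ = 0.2796 the Black–Scholes value reproduces the quote:
σ√T = 0.2796·√0.9358 = 0.270476
d₁ = (ln(S/K) + (r−q+σ²/2)T) / (σ√T) = (ln(33.65/25.18) + (0.0223−0.0108+0.2796²/2)·0.9358) / 0.270476 = (0.289963 + 0.047340) / 0.270476 = 1.247073
d₂ = d₁ − σ√T = 1.247073 − 0.270476 = 0.976597
e^{−rT} = 0.979348
e^{−qT} = 0.989944
N(d₁) = 0.893815,  N(d₂) = 0.835616
V = S·e^{−qT}·N(d₁) − K·e^{−rT}·N(d₂) = 29.774419 − 20.606267 = 9.168152 (the observed quote) — the price is monotone increasing in volatility, hence this σ is the only solution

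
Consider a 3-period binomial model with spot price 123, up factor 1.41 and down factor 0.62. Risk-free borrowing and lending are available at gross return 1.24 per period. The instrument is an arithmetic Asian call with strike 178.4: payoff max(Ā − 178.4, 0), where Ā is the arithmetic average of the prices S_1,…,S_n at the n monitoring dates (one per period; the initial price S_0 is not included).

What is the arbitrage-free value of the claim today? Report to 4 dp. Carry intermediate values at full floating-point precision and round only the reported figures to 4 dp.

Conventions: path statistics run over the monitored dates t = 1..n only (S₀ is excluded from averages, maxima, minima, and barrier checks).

price = 20.0279

Under the martingale measure an up-move has probability p* = 0.7848; value the claim as the probability-weighted average of per-path payoffs, discounted 3 periods at R = 1.24.
Enumerate all 2^3 = 8 price paths (U = up ×1.41, D = down ×0.62); each path with k up-moves has probability p*^k·(1−p*)^(3−k).
DDD: Ā=50.9518, payoff=0.0000, prob=0.009965
UDD: Ā=115.8744, payoff=0.0000, prob=0.036342
DUD: Ā=83.4844, payoff=0.0000, prob=0.036342
UUD: Ā=189.8596, payoff=11.4596, prob=0.132541
DDU: Ā=63.4026, payoff=0.0000, prob=0.036342
UDU: Ā=144.1897, payoff=0.0000, prob=0.132541
DUU: Ā=111.7997, payoff=0.0000, prob=0.132541
UUU: Ā=254.2542, payoff=75.8542, prob=0.483386
Price = Σ prob·payoff / R^3 = 38.185686 / 1.906624 = 20.0279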